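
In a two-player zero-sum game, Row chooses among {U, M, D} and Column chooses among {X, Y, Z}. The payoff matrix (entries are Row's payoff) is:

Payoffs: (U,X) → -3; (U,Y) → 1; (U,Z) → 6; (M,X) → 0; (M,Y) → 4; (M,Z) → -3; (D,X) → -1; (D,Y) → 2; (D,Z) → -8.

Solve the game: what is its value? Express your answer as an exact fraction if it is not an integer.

Row minima: U → -3, M → -3, D → -8; maximin = -3.
Column maxima: X → 0, Y → 4, Z → 6; minimax = 0.
-3 ≠ 0, so there is no saddle point; optimal play is mixed.
D is strictly dominated by M, so Row never plays it.
Y is strictly dominated by X (it gives Row strictly more in every row), so Column never plays it.
On the remaining 2×2 (U, M vs X, Z):
Let Row play U with probability p. Expected payoff against X: (-3)p + 0(1−p) = −3p; against Z: 6p + (-3)(1−p) = 9p − 3.
Setting these equal: −3p = 9p − 3 ⇒ −12p = -3 ⇒ p = 1/4, and the value is (-3)·(1/4) = -3/4.
For Column: with q = P(X), equating U's and M's payoffs gives −9q + 6 = 3q − 3 ⇒ q = 3/4.

-3/4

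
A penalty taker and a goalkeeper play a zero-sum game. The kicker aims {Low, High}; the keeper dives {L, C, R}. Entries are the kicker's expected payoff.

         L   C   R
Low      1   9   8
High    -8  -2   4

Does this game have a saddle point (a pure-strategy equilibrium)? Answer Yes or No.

Yes

Row minima: Low → 1, High → -8; maximin = 1.
Column maxima: L → 1, C → 9, R → 8; minimax = 1.
maximin = minimax = 1, so a saddle point exists.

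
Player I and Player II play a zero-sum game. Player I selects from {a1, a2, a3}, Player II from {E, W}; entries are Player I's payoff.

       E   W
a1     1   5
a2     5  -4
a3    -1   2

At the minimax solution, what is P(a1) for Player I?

Row minima: a1 → 1, a2 → -4, a3 → -1; maximin = 1.
Column maxima: E → 5, W → 5; minimax = 5.
1 ≠ 5, so there is no saddle point; optimal play is mixed.
a3 is strictly dominated by a1, so Player I never plays it.
On the remaining 2×2 (a1, a2 vs E, W):
Let Player I play a1 with probability p. Expected payoff against E: 1p + 5(1−p) = −4p + 5; against W: 5p + (-4)(1−p) = 9p − 4.
Setting these equal: −4p + 5 = 9p − 4 ⇒ −13p = -9 ⇒ p = 9/13, and the value is (-4)·(9/13) + 5 = 29/13.
For Player II: with q = P(E), equating a1's and a2's payoffs gives −4q + 5 = 9q − 4 ⇒ q = 9/13.

9/13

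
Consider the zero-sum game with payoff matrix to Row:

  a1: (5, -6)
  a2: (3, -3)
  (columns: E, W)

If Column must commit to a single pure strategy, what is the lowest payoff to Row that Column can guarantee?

Column maxima: E → 5, W → -3.
The smallest of these is -3.

-3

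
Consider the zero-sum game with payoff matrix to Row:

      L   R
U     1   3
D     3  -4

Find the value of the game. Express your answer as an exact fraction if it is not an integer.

13/9

Row minima: U → 1, D → -4; maximin = 1.
Column maxima: L → 3, R → 3; minimax = 3.
1 ≠ 3, so there is no saddle point; optimal play is mixed.
Let Row play U with probability p. Expected payoff against L: 1p + 3(1−p) = −2p + 3; against R: 3p + (-4)(1−p) = 7p − 4.
Setting these equal: −2p + 3 = 7p − 4 ⇒ −9p = -7 ⇒ p = 7/9, and the value is (-2)·(7/9) + 3 = 13/9.
For Column: with q = P(L), equating U's and D's payoffs gives −2q + 3 = 7q − 4 ⇒ q = 7/9.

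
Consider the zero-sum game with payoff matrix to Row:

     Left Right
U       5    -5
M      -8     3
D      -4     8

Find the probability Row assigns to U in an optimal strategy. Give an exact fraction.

6/11

Row minima: U → -5, M → -8, D → -4; maximin = -4.
Column maxima: Left → 5, Right → 8; minimax = 5.
-4 ≠ 5, so there is no saddle point; optimal play is mixed.
M is strictly dominated by D, so Row never plays it.
On the remaining 2×2 (U, D vs Left, Right):
Let Row play U with probability p. Expected payoff against Left: 5p + (-4)(1−p) = 9p − 4; against Right: (-5)p + 8(1−p) = −13p + 8.
Setting these equal: 9p − 4 = −13p + 8 ⇒ 22p = 12 ⇒ p = 6/11, and the value is (9)·(6/11) − 4 = 10/11.
For Column: with q = P(Left), equating U's and D's payoffs gives 10q − 5 = −12q + 8 ⇒ q = 13/22.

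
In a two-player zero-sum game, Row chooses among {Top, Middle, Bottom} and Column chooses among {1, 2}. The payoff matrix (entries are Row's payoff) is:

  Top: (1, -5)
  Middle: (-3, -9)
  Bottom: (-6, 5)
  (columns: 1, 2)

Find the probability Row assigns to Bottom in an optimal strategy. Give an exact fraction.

6/17

Row minima: Top → -5, Middle → -9, Bottom → -6; maximin = -5.
Column maxima: 1 → 1, 2 → 5; minimax = 1.
-5 ≠ 1, so there is no saddle point; optimal play is mixed.
Middle is strictly dominated by Top, so Row never plays it.
On the remaining 2×2 (Top, Bottom vs 1, 2):
Let Row play Top with probability p. Expected payoff against 1: 1p + (-6)(1−p) = 7p − 6; against 2: (-5)p + 5(1−p) = −10p + 5.
Setting these equal: 7p − 6 = −10p + 5 ⇒ 17p = 11 ⇒ p = 11/17, and the value is (7)·(11/17) − 6 = -25/17.
For Column: with q = P(1), equating Top's and Bottom's payoffs gives 6q − 5 = −11q + 5 ⇒ q = 10/17.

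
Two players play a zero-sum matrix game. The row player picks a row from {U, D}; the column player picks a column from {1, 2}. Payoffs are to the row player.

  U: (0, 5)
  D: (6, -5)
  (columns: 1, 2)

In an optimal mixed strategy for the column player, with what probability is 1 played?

5/8

Row minima: U → 0, D → -5; maximin = 0.
Column maxima: 1 → 6, 2 → 5; minimax = 5.
0 ≠ 5, so there is no saddle point; optimal play is mixed.
Let the row player play U with probability p. Expected payoff against 1: 0p + 6(1−p) = −6p + 6; against 2: 5p + (-5)(1−p) = 10p − 5.
Setting these equal: −6p + 6 = 10p − 5 ⇒ −16p = -11 ⇒ p = 11/16, and the value is (-6)·(11/16) + 6 = 15/8.
For the column player: with q = P(1), equating U's and D's payoffs gives −5q + 5 = 11q − 5 ⇒ q = 5/8.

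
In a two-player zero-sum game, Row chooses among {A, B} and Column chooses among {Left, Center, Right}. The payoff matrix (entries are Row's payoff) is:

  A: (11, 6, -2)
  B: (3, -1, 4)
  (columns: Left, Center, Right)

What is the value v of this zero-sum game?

Row minima: A → -2, B → -1; maximin = -1.
Column maxima: Left → 11, Center → 6, Right → 4; minimax = 4.
-1 ≠ 4, so there is no saddle point; optimal play is mixed.
Left is strictly dominated by Center (it gives Row strictly more in every row), so Column never plays it.
On the remaining 2×2 (A, B vs Center, Right):
Let Row play A with probability p. Expected payoff against Center: 6p + (-1)(1−p) = 7p − 1; against Right: (-2)p + 4(1−p) = −6p + 4.
Setting these equal: 7p − 1 = −6p + 4 ⇒ 13p = 5 ⇒ p = 5/13, and the value is (7)·(5/13) − 1 = 22/13.
For Column: with q = P(Center), equating A's and B's payoffs gives 8q − 2 = −5q + 4 ⇒ q = 6/13.

22/13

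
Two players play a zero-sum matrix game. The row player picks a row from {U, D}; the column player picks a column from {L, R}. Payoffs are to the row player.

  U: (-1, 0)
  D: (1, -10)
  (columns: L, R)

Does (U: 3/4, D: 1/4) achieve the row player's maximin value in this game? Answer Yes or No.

Against L this mix gives (3/4)·(-1) + (1/4)·1 = -1/2.
Against R this mix gives (3/4)·0 + (1/4)·(-10) = -5/2.
The column player will play R, holding the row player to -5/2. Shifting weight toward the row that does better against R would raise this floor (the equalizing mix achieves -5/6 against both R and L), so the proposed strategy is not optimal.

No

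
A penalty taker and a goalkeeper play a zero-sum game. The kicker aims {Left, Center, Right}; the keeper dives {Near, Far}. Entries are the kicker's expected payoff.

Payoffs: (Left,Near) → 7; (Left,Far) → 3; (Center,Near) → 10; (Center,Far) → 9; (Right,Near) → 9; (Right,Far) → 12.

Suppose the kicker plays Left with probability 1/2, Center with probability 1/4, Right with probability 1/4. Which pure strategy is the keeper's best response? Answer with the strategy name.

If the keeper plays Near, the kicker's expected payoff is (1/2)·7 + (1/4)·10 + (1/4)·9 = 33/4.
If the keeper plays Far, the kicker's expected payoff is (1/2)·3 + (1/4)·9 + (1/4)·12 = 27/4.
The keeper minimizes the kicker's payoff; the smallest is 27/4, so the best response is Far.

Far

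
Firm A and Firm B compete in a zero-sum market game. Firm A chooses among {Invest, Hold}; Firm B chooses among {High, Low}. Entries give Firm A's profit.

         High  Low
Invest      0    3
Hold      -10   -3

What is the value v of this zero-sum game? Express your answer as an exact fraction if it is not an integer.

0

Row minima: Invest → 0, Hold → -10; maximin = 0.
Column maxima: High → 0, Low → 3; minimax = 0.
Since maximin = minimax = 0, there is a saddle point and the value is 0.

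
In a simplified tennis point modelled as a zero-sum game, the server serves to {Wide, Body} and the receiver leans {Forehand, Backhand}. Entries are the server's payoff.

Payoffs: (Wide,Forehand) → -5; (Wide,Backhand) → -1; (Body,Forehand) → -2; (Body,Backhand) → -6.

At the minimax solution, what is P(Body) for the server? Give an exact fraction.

1/2

Row minima: Wide → -5, Body → -6; maximin = -5.
Column maxima: Forehand → -2, Backhand → -1; minimax = -2.
-5 ≠ -2, so there is no saddle point; optimal play is mixed.
Let the server play Wide with probability p. Expected payoff against Forehand: (-5)p + (-2)(1−p) = −3p − 2; against Backhand: (-1)p + (-6)(1−p) = 5p − 6.
Setting these equal: −3p − 2 = 5p − 6 ⇒ −8p = -4 ⇒ p = 1/2, and the value is (-3)·(1/2) − 2 = -7/2.
For the receiver: with q = P(Forehand), equating Wide's and Body's payoffs gives −4q − 1 = 4q − 6 ⇒ q = 5/8.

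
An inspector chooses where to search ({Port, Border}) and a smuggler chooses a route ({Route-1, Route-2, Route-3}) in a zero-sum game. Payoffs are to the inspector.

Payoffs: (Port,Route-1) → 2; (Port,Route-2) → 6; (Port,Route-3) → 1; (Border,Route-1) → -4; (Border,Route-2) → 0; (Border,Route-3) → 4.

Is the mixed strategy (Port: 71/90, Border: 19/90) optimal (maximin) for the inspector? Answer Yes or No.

No

Against Route-1 this mix gives (71/90)·2 + (19/90)·(-4) = 11/15.
Against Route-2 this mix gives (71/90)·6 + (19/90)·0 = 71/15.
Against Route-3 this mix gives (71/90)·1 + (19/90)·4 = 49/30.
The smuggler will play Route-1, holding the inspector to 11/15. Shifting weight toward the row that does better against Route-1 would raise this floor (the equalizing mix achieves 4/3 against both Route-1 and Route-3), so the proposed strategy is not optimal.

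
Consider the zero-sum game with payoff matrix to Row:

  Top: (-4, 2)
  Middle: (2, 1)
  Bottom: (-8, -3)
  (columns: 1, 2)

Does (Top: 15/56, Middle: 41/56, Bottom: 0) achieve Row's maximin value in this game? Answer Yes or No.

No

Against 1 this mix gives (15/56)·(-4) + (41/56)·2 = 11/28.
Against 2 this mix gives (15/56)·2 + (41/56)·1 = 71/56.
Column will play 1, holding Row to 11/28. Shifting weight toward the row that does better against 1 would raise this floor (the equalizing mix achieves 8/7 against both 1 and 2), so the proposed strategy is not optimal.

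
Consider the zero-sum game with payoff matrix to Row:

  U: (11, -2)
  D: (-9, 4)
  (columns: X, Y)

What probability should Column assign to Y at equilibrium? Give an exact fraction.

10/13

Row minima: U → -2, D → -9; maximin = -2.
Column maxima: X → 11, Y → 4; minimax = 4.
-2 ≠ 4, so there is no saddle point; optimal play is mixed.
Let Row play U with probability p. Expected payoff against X: 11p + (-9)(1−p) = 20p − 9; against Y: (-2)p + 4(1−p) = −6p + 4.
Setting these equal: 20p − 9 = −6p + 4 ⇒ 26p = 13 ⇒ p = 1/2, and the value is (20)·(1/2) − 9 = 1.
For Column: with q = P(X), equating U's and D's payoffs gives 13q − 2 = −13q + 4 ⇒ q = 3/13.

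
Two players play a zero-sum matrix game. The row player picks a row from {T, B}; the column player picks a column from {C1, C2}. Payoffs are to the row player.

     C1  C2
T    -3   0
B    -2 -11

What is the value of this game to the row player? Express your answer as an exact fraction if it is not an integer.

-11/4

Row minima: T → -3, B → -11; maximin = -3.
Column maxima: C1 → -2, C2 → 0; minimax = -2.
-3 ≠ -2, so there is no saddle point; optimal play is mixed.
Let the row player play T with probability p. Expected payoff against C1: (-3)p + (-2)(1−p) = −p − 2; against C2: 0p + (-11)(1−p) = 11p − 11.
Setting these equal: −p − 2 = 11p − 11 ⇒ −12p = -9 ⇒ p = 3/4, and the value is (-1)·(3/4) − 2 = -11/4.
For the column player: with q = P(C1), equating T's and B's payoffs gives −3q = 9q − 11 ⇒ q = 11/12.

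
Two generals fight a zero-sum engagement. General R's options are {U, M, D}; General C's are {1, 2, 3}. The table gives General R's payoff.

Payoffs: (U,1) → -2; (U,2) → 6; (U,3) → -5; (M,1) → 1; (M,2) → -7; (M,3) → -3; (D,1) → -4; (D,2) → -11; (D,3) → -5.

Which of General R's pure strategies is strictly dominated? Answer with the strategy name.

D

M gives a strictly higher payoff than D against every column: 1 > -4, -7 > -11, -3 > -5.
So D is strictly dominated and General R never plays it.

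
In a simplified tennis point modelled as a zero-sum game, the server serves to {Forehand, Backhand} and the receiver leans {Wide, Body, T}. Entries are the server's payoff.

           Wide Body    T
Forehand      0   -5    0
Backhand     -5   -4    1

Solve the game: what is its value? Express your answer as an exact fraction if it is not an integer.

-25/6

Row minima: Forehand → -5, Backhand → -5; maximin = -5.
Column maxima: Wide → 0, Body → -4, T → 1; minimax = -4.
-5 ≠ -4, so there is no saddle point; optimal play is mixed.
T is strictly dominated by Body (it gives the server strictly more in every row), so the receiver never plays it.
On the remaining 2×2 (Forehand, Backhand vs Wide, Body):
Let the server play Forehand with probability p. Expected payoff against Wide: 0p + (-5)(1−p) = 5p − 5; against Body: (-5)p + (-4)(1−p) = −p − 4.
Setting these equal: 5p − 5 = −p − 4 ⇒ 6p = 1 ⇒ p = 1/6, and the value is (5)·(1/6) − 5 = -25/6.
For the receiver: with q = P(Wide), equating Forehand's and Backhand's payoffs gives 5q − 5 = −q − 4 ⇒ q = 1/6.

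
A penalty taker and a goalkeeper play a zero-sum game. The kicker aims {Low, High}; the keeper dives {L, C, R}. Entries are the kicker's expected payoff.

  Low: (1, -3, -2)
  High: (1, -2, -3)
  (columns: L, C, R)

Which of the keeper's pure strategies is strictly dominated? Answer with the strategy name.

C holds the kicker's payoff strictly below L in every row: -3 < 1, -2 < 1.
So L is strictly dominated for the keeper.

L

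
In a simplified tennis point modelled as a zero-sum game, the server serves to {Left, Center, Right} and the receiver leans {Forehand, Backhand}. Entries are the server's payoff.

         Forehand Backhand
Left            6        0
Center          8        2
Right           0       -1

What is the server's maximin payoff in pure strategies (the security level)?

2

Row minima: Left → 0, Center → 2, Right → -1.
The best of these is 2.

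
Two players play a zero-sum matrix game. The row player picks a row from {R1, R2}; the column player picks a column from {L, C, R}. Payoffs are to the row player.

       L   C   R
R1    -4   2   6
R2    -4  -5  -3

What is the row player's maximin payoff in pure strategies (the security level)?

Row minima: R1 → -4, R2 → -5.
The best of these is -4.

-4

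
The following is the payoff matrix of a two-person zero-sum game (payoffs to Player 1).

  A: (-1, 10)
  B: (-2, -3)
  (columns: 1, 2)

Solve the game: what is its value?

Row minima: A → -1, B → -3; maximin = -1.
Column maxima: 1 → -1, 2 → 10; minimax = -1.
Since maximin = minimax = -1, there is a saddle point and the value is -1.

-1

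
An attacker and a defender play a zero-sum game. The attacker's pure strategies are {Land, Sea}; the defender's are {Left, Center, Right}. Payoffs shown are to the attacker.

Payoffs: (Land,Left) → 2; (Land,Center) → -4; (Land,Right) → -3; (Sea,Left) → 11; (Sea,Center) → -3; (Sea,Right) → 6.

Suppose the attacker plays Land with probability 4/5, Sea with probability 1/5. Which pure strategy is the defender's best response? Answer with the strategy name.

If the defender plays Left, the attacker's expected payoff is (4/5)·2 + (1/5)·11 = 19/5.
If the defender plays Center, the attacker's expected payoff is (4/5)·(-4) + (1/5)·(-3) = -19/5.
If the defender plays Right, the attacker's expected payoff is (4/5)·(-3) + (1/5)·6 = -6/5.
The defender minimizes the attacker's payoff; the smallest is -19/5, so the best response is Center.

Center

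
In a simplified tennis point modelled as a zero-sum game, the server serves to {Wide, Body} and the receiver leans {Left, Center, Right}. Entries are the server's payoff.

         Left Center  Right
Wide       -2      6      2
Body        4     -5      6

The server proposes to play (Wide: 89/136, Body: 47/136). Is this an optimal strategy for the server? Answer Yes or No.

Against Left this mix gives (89/136)·(-2) + (47/136)·4 = 5/68.
Against Center this mix gives (89/136)·6 + (47/136)·(-5) = 299/136.
Against Right this mix gives (89/136)·2 + (47/136)·6 = 115/34.
The receiver will play Left, holding the server to 5/68. Shifting weight toward the row that does better against Left would raise this floor (the equalizing mix achieves 14/17 against both Left and Center), so the proposed strategy is not optimal.

No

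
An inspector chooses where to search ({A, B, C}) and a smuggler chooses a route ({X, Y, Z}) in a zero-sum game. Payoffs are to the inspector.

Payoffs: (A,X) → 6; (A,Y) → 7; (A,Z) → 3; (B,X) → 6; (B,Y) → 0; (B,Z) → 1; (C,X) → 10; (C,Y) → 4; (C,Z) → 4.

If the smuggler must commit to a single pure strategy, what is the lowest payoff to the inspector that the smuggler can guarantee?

Column maxima: X → 10, Y → 7, Z → 4.
The smallest of these is 4.

4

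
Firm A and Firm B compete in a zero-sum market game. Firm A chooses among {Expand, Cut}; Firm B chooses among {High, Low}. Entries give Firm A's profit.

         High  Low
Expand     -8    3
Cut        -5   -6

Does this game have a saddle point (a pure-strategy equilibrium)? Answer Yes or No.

No

Row minima: Expand → -8, Cut → -6; maximin = -6.
Column maxima: High → -5, Low → 3; minimax = -5.
-6 ≠ -5, so no pure-strategy equilibrium exists.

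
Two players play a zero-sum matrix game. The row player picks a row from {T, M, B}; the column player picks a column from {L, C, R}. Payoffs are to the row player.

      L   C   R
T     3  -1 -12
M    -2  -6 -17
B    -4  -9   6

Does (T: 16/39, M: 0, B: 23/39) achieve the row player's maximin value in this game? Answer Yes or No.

No

Against L this mix gives (16/39)·3 + (23/39)·(-4) = -44/39.
Against C this mix gives (16/39)·(-1) + (23/39)·(-9) = -223/39.
Against R this mix gives (16/39)·(-12) + (23/39)·6 = -18/13.
The column player will play C, holding the row player to -223/39. Shifting weight toward the row that does better against C would raise this floor (the equalizing mix achieves -57/13 against both C and R), so the proposed strategy is not optimal.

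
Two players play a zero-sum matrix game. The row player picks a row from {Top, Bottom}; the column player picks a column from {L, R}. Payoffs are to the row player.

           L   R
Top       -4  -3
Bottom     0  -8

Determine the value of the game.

-32/9

Row minima: Top → -4, Bottom → -8; maximin = -4.
Column maxima: L → 0, R → -3; minimax = -3.
-4 ≠ -3, so there is no saddle point; optimal play is mixed.
Let the row player play Top with probability p. Expected payoff against L: (-4)p + 0(1−p) = −4p; against R: (-3)p + (-8)(1−p) = 5p − 8.
Setting these equal: −4p = 5p − 8 ⇒ −9p = -8 ⇒ p = 8/9, and the value is (-4)·(8/9) = -32/9.
For the column player: with q = P(L), equating Top's and Bottom's payoffs gives −q − 3 = 8q − 8 ⇒ q = 5/9.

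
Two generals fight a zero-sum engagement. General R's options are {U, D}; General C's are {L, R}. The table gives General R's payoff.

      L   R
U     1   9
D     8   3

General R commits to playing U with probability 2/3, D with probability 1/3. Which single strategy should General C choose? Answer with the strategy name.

L

If General C plays L, General R's expected payoff is (2/3)·1 + (1/3)·8 = 10/3.
If General C plays R, General R's expected payoff is (2/3)·9 + (1/3)·3 = 7.
General C minimizes General R's payoff; the smallest is 10/3, so the best response is L.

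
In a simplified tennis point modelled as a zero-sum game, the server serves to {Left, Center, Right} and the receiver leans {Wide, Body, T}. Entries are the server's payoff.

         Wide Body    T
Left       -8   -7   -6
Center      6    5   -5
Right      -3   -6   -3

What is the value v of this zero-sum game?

-45/13

Row minima: Left → -8, Center → -5, Right → -6; maximin = -5.
Column maxima: Wide → 6, Body → 5, T → -3; minimax = -3.
-5 ≠ -3, so there is no saddle point; optimal play is mixed.
Left is strictly dominated by Center, so the server never plays it.
With Left eliminated, Wide is strictly dominated by Body (it gives the server strictly more in every remaining row), so the receiver never plays it.
On the remaining 2×2 (Center, Right vs Body, T):
Let the server play Center with probability p. Expected payoff against Body: 5p + (-6)(1−p) = 11p − 6; against T: (-5)p + (-3)(1−p) = −2p − 3.
Setting these equal: 11p − 6 = −2p − 3 ⇒ 13p = 3 ⇒ p = 3/13, and the value is (11)·(3/13) − 6 = -45/13.
For the receiver: with q = P(Body), equating Center's and Right's payoffs gives 10q − 5 = −3q − 3 ⇒ q = 2/13.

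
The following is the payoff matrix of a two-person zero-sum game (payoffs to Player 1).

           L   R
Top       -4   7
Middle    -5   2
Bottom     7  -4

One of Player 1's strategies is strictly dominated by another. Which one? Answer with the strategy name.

Top gives a strictly higher payoff than Middle against every column: -4 > -5, 7 > 2.
So Middle is strictly dominated and Player 1 never plays it.

Middle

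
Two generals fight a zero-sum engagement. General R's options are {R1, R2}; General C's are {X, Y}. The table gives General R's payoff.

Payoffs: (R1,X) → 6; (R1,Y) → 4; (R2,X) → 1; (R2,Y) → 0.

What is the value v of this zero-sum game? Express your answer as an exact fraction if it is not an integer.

4

Row minima: R1 → 4, R2 → 0; maximin = 4.
Column maxima: X → 6, Y → 4; minimax = 4.
Since maximin = minimax = 4, there is a saddle point and the value is 4.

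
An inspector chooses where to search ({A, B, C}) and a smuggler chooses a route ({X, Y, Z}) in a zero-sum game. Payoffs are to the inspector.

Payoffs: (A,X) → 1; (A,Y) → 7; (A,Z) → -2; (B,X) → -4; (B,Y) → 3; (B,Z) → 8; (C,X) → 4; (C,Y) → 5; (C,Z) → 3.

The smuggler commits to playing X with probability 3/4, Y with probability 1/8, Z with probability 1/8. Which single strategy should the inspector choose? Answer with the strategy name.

Expected payoff of A: (3/4)·1 + (1/8)·7 + (1/8)·(-2) = 11/8.
Expected payoff of B: (3/4)·(-4) + (1/8)·3 + (1/8)·8 = -13/8.
Expected payoff of C: (3/4)·4 + (1/8)·5 + (1/8)·3 = 4.
The largest is 4, so the inspector's best response is C.

C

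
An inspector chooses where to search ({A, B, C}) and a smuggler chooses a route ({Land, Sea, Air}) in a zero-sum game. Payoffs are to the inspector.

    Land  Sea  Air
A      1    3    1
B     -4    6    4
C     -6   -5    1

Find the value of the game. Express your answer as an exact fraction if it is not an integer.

Row minima: A → 1, B → -4, C → -6; maximin = 1.
Column maxima: Land → 1, Sea → 6, Air → 4; minimax = 1.
Since maximin = minimax = 1, there is a saddle point and the value is 1.

1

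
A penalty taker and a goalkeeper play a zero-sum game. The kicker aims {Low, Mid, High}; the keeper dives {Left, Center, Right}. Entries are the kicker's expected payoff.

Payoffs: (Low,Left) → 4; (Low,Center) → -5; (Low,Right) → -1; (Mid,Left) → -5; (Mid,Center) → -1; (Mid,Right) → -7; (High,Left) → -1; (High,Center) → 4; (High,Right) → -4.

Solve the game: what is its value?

-2

Row minima: Low → -5, Mid → -7, High → -4; maximin = -4.
Column maxima: Left → 4, Center → 4, Right → -1; minimax = -1.
-4 ≠ -1, so there is no saddle point; optimal play is mixed.
Mid is strictly dominated by High, so the kicker never plays it.
Left is strictly dominated by Right (it gives the kicker strictly more in every row), so the keeper never plays it.
On the remaining 2×2 (Low, High vs Center, Right):
Let the kicker play Low with probability p. Expected payoff against Center: (-5)p + 4(1−p) = −9p + 4; against Right: (-1)p + (-4)(1−p) = 3p − 4.
Setting these equal: −9p + 4 = 3p − 4 ⇒ −12p = -8 ⇒ p = 2/3, and the value is (-9)·(2/3) + 4 = -2.
For the keeper: with q = P(Center), equating Low's and High's payoffs gives −4q − 1 = 8q − 4 ⇒ q = 1/4.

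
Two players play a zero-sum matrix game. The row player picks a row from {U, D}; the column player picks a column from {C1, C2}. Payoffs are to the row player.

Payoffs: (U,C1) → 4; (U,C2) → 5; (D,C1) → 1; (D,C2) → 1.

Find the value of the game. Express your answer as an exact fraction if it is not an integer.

4

Row minima: U → 4, D → 1; maximin = 4.
Column maxima: C1 → 4, C2 → 5; minimax = 4.
Since maximin = minimax = 4, there is a saddle point and the value is 4.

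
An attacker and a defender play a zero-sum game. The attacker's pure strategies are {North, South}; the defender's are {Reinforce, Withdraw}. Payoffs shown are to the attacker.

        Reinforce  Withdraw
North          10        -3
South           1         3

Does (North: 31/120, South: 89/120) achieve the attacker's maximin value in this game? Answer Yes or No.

Against Reinforce this mix gives (31/120)·10 + (89/120)·1 = 133/40.
Against Withdraw this mix gives (31/120)·(-3) + (89/120)·3 = 29/20.
The defender will play Withdraw, holding the attacker to 29/20. Shifting weight toward the row that does better against Withdraw would raise this floor (the equalizing mix achieves 11/5 against both Withdraw and Reinforce), so the proposed strategy is not optimal.

No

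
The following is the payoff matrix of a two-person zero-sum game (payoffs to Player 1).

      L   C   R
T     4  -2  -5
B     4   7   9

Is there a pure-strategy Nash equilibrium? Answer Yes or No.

Row minima: T → -5, B → 4; maximin = 4.
Column maxima: L → 4, C → 7, R → 9; minimax = 4.
maximin = minimax = 4, so a saddle point exists.

Yes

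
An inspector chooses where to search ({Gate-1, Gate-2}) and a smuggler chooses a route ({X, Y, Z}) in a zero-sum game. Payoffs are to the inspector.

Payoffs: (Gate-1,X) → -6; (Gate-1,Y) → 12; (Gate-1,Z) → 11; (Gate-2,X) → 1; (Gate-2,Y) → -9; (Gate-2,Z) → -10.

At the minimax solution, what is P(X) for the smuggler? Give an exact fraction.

Row minima: Gate-1 → -6, Gate-2 → -10; maximin = -6.
Column maxima: X → 1, Y → 12, Z → 11; minimax = 1.
-6 ≠ 1, so there is no saddle point; optimal play is mixed.
Y is strictly dominated by Z (it gives the inspector strictly more in every row), so the smuggler never plays it.
On the remaining 2×2 (Gate-1, Gate-2 vs X, Z):
Let the inspector play Gate-1 with probability p. Expected payoff against X: (-6)p + 1(1−p) = −7p + 1; against Z: 11p + (-10)(1−p) = 21p − 10.
Setting these equal: −7p + 1 = 21p − 10 ⇒ −28p = -11 ⇒ p = 11/28, and the value is (-7)·(11/28) + 1 = -7/4.
For the smuggler: with q = P(X), equating Gate-1's and Gate-2's payoffs gives −17q + 11 = 11q − 10 ⇒ q = 3/4.

3/4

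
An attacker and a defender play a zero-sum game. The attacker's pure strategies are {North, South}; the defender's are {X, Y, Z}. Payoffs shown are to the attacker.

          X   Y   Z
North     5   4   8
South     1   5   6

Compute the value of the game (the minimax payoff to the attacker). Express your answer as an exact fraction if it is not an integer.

21/5

Row minima: North → 4, South → 1; maximin = 4.
Column maxima: X → 5, Y → 5, Z → 8; minimax = 5.
4 ≠ 5, so there is no saddle point; optimal play is mixed.
Z is strictly dominated by X (it gives the attacker strictly more in every row), so the defender never plays it.
On the remaining 2×2 (North, South vs X, Y):
Let the attacker play North with probability p. Expected payoff against X: 5p + 1(1−p) = 4p + 1; against Y: 4p + 5(1−p) = −p + 5.
Setting these equal: 4p + 1 = −p + 5 ⇒ 5p = 4 ⇒ p = 4/5, and the value is (4)·(4/5) + 1 = 21/5.
For the defender: with q = P(X), equating North's and South's payoffs gives q + 4 = −4q + 5 ⇒ q = 1/5.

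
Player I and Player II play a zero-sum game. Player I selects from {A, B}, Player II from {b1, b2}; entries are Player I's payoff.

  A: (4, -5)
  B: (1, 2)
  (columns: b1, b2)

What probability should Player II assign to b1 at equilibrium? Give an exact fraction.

Row minima: A → -5, B → 1; maximin = 1.
Column maxima: b1 → 4, b2 → 2; minimax = 2.
1 ≠ 2, so there is no saddle point; optimal play is mixed.
Let Player I play A with probability p. Expected payoff against b1: 4p + 1(1−p) = 3p + 1; against b2: (-5)p + 2(1−p) = −7p + 2.
Setting these equal: 3p + 1 = −7p + 2 ⇒ 10p = 1 ⇒ p = 1/10, and the value is (3)·(1/10) + 1 = 13/10.
For Player II: with q = P(b1), equating A's and B's payoffs gives 9q − 5 = −q + 2 ⇒ q = 7/10.

7/10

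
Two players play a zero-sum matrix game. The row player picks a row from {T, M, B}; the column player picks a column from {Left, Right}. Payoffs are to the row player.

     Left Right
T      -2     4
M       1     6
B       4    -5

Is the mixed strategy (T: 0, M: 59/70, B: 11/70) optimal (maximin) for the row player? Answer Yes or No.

Against Left this mix gives (59/70)·1 + (11/70)·4 = 103/70.
Against Right this mix gives (59/70)·6 + (11/70)·(-5) = 299/70.
The column player will play Left, holding the row player to 103/70. Shifting weight toward the row that does better against Left would raise this floor (the equalizing mix achieves 29/14 against both Left and Right), so the proposed strategy is not optimal.

No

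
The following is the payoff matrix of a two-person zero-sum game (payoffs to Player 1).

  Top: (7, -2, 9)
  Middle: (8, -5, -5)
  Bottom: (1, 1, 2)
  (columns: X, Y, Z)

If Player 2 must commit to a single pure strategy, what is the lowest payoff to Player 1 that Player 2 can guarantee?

Column maxima: X → 8, Y → 1, Z → 9.
The smallest of these is 1.

1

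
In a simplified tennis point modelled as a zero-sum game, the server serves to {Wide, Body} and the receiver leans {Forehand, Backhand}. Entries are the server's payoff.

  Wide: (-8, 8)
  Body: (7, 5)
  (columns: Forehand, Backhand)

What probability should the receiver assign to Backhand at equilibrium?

Row minima: Wide → -8, Body → 5; maximin = 5.
Column maxima: Forehand → 7, Backhand → 8; minimax = 7.
5 ≠ 7, so there is no saddle point; optimal play is mixed.
Let the server play Wide with probability p. Expected payoff against Forehand: (-8)p + 7(1−p) = −15p + 7; against Backhand: 8p + 5(1−p) = 3p + 5.
Setting these equal: −15p + 7 = 3p + 5 ⇒ −18p = -2 ⇒ p = 1/9, and the value is (-15)·(1/9) + 7 = 16/3.
For the receiver: with q = P(Forehand), equating Wide's and Body's payoffs gives −16q + 8 = 2q + 5 ⇒ q = 1/6.

5/6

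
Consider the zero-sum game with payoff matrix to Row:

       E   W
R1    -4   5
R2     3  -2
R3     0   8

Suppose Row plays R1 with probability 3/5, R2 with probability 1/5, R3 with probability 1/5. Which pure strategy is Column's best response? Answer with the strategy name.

If Column plays E, Row's expected payoff is (3/5)·(-4) + (1/5)·3 + (1/5)·0 = -9/5.
If Column plays W, Row's expected payoff is (3/5)·5 + (1/5)·(-2) + (1/5)·8 = 21/5.
Column minimizes Row's payoff; the smallest is -9/5, so the best response is E.

E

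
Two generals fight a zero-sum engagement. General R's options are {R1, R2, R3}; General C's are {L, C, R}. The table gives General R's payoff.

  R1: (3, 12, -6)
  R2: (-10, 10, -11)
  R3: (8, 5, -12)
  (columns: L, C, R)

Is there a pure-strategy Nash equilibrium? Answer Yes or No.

Row minima: R1 → -6, R2 → -11, R3 → -12; maximin = -6.
Column maxima: L → 8, C → 12, R → -6; minimax = -6.
maximin = minimax = -6, so a saddle point exists.

Yes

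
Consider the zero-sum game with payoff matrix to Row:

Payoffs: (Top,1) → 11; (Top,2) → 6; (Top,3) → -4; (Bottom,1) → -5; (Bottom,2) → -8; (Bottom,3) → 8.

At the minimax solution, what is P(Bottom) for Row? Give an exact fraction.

5/13

Row minima: Top → -4, Bottom → -8; maximin = -4.
Column maxima: 1 → 11, 2 → 6, 3 → 8; minimax = 6.
-4 ≠ 6, so there is no saddle point; optimal play is mixed.
1 is strictly dominated by 2 (it gives Row strictly more in every row), so Column never plays it.
On the remaining 2×2 (Top, Bottom vs 2, 3):
Let Row play Top with probability p. Expected payoff against 2: 6p + (-8)(1−p) = 14p − 8; against 3: (-4)p + 8(1−p) = −12p + 8.
Setting these equal: 14p − 8 = −12p + 8 ⇒ 26p = 16 ⇒ p = 8/13, and the value is (14)·(8/13) − 8 = 8/13.
For Column: with q = P(2), equating Top's and Bottom's payoffs gives 10q − 4 = −16q + 8 ⇒ q = 6/13.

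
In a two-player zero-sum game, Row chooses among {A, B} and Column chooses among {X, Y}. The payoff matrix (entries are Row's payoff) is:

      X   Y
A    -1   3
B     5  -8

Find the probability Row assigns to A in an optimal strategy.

Row minima: A → -1, B → -8; maximin = -1.
Column maxima: X → 5, Y → 3; minimax = 3.
-1 ≠ 3, so there is no saddle point; optimal play is mixed.
Let Row play A with probability p. Expected payoff against X: (-1)p + 5(1−p) = −6p + 5; against Y: 3p + (-8)(1−p) = 11p − 8.
Setting these equal: −6p + 5 = 11p − 8 ⇒ −17p = -13 ⇒ p = 13/17, and the value is (-6)·(13/17) + 5 = 7/17.
For Column: with q = P(X), equating A's and B's payoffs gives −4q + 3 = 13q − 8 ⇒ q = 11/17.

13/17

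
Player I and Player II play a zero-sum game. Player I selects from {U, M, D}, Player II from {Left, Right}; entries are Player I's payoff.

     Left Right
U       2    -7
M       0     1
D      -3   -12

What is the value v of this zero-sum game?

1/5

Row minima: U → -7, M → 0, D → -12; maximin = 0.
Column maxima: Left → 2, Right → 1; minimax = 1.
0 ≠ 1, so there is no saddle point; optimal play is mixed.
D is strictly dominated by U, so Player I never plays it.
On the remaining 2×2 (U, M vs Left, Right):
Let Player I play U with probability p. Expected payoff against Left: 2p + 0(1−p) = 2p; against Right: (-7)p + 1(1−p) = −8p + 1.
Setting these equal: 2p = −8p + 1 ⇒ 10p = 1 ⇒ p = 1/10, and the value is (2)·(1/10) = 1/5.
For Player II: with q = P(Left), equating U's and M's payoffs gives 9q − 7 = −q + 1 ⇒ q = 4/5.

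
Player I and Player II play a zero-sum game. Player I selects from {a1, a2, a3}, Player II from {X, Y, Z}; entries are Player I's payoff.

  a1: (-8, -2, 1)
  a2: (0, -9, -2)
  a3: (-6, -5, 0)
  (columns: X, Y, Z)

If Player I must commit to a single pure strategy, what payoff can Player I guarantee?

Row minima: a1 → -8, a2 → -9, a3 → -6.
The best of these is -6.

-6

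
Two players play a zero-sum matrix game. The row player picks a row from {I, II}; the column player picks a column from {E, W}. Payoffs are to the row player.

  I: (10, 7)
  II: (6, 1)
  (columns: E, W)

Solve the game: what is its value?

Row minima: I → 7, II → 1; maximin = 7.
Column maxima: E → 10, W → 7; minimax = 7.
Since maximin = minimax = 7, there is a saddle point and the value is 7.

7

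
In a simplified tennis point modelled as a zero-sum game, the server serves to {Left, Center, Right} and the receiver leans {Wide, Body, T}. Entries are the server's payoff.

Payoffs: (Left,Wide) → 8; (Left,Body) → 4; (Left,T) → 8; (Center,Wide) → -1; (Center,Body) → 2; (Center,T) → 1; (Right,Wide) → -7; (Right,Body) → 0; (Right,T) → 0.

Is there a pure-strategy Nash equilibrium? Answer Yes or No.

Row minima: Left → 4, Center → -1, Right → -7; maximin = 4.
Column maxima: Wide → 8, Body → 4, T → 8; minimax = 4.
maximin = minimax = 4, so a saddle point exists.

Yes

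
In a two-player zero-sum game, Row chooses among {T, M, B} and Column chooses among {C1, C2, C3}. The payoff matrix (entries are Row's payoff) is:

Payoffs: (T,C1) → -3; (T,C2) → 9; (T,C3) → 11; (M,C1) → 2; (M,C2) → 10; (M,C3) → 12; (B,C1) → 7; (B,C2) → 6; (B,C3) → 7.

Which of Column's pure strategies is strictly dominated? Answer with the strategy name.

C3

C2 holds Row's payoff strictly below C3 in every row: 9 < 11, 10 < 12, 6 < 7.
So C3 is strictly dominated for Column.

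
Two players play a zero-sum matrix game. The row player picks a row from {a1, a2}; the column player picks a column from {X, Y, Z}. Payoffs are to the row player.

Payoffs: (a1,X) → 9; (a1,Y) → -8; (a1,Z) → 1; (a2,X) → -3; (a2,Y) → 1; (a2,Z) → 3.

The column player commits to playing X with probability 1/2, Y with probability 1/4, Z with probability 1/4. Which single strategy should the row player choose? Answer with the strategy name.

Expected payoff of a1: (1/2)·9 + (1/4)·(-8) + (1/4)·1 = 11/4.
Expected payoff of a2: (1/2)·(-3) + (1/4)·1 + (1/4)·3 = -1/2.
The largest is 11/4, so the row player's best response is a1.

a1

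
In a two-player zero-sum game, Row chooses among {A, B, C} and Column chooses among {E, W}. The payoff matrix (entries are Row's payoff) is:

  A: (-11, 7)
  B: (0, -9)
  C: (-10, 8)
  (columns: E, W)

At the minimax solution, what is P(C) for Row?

Row minima: A → -11, B → -9, C → -10; maximin = -9.
Column maxima: E → 0, W → 8; minimax = 0.
-9 ≠ 0, so there is no saddle point; optimal play is mixed.
A is strictly dominated by C, so Row never plays it.
On the remaining 2×2 (B, C vs E, W):
Let Row play B with probability p. Expected payoff against E: 0p + (-10)(1−p) = 10p − 10; against W: (-9)p + 8(1−p) = −17p + 8.
Setting these equal: 10p − 10 = −17p + 8 ⇒ 27p = 18 ⇒ p = 2/3, and the value is (10)·(2/3) − 10 = -10/3.
For Column: with q = P(E), equating B's and C's payoffs gives 9q − 9 = −18q + 8 ⇒ q = 17/27.

1/3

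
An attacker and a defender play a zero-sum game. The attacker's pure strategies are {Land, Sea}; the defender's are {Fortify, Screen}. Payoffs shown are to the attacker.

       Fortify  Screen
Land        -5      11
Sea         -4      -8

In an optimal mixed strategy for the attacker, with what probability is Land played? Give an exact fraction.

1/5

Row minima: Land → -5, Sea → -8; maximin = -5.
Column maxima: Fortify → -4, Screen → 11; minimax = -4.
-5 ≠ -4, so there is no saddle point; optimal play is mixed.
Let the attacker play Land with probability p. Expected payoff against Fortify: (-5)p + (-4)(1−p) = −p − 4; against Screen: 11p + (-8)(1−p) = 19p − 8.
Setting these equal: −p − 4 = 19p − 8 ⇒ −20p = -4 ⇒ p = 1/5, and the value is (-1)·(1/5) − 4 = -21/5.
For the defender: with q = P(Fortify), equating Land's and Sea's payoffs gives −16q + 11 = 4q − 8 ⇒ q = 19/20.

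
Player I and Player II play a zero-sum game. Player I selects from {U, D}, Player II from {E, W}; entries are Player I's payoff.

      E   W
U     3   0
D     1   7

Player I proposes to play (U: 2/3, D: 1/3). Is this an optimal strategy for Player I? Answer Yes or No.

Yes

Against E this mix gives (2/3)·3 + (1/3)·1 = 7/3.
Against W this mix gives (2/3)·0 + (1/3)·7 = 7/3.
All of Player II's active replies (E, W) yield 7/3, and no column does worse for Player I. The mix makes Player II indifferent and guarantees 7/3, so it is optimal.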